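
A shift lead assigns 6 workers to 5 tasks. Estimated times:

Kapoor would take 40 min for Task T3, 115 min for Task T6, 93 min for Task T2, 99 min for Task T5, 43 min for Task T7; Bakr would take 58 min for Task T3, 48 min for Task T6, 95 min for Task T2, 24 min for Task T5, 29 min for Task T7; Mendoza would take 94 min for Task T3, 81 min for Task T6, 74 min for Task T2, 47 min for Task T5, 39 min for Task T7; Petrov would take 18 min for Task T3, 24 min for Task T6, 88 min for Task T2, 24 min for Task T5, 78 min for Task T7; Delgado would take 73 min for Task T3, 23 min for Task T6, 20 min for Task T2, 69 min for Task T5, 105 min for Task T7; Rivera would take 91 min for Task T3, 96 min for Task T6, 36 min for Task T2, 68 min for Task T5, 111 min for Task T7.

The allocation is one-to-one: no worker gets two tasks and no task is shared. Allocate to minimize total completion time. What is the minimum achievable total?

Minimum total: 140 min

This is a one-to-one assignment (minimum-cost bipartite matching).
Optimal: Petrov→Task T3 (18 min), Delgado→Task T6 (23 min), Rivera→Task T2 (36 min), Bakr→Task T5 (24 min), Mendoza→Task T7 (39 min) — total 18+23+36+24+39 = 140 min.
Row-greedy (each worker in turn takes its cheapest remaining task) gives 147 min, worse by 7.
Next-best assignment: Petrov→Task T3, Delgado→Task T6, Rivera→Task T2, Bakr→Task T5, Kapoor→Task T7 = 144 min.
Every other assignment is strictly worse.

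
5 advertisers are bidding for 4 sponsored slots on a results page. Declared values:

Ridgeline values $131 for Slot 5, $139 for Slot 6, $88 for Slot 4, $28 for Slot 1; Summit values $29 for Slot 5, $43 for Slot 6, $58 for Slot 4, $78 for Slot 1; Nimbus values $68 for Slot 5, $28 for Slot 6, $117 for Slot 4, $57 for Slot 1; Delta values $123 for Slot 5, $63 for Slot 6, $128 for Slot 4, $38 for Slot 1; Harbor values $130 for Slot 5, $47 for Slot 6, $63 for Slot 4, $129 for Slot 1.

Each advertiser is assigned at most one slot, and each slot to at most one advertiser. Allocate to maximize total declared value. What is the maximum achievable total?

Optimal: Delta→Slot 5 ($123), Ridgeline→Slot 6 ($139), Nimbus→Slot 4 ($117), Harbor→Slot 1 ($129) — total 123+139+117+129 = $508.
Row-greedy (each advertiser in turn takes its best remaining slot) gives $457, worse by 51.
Swapping Ridgeline↔Delta (Ridgeline→Slot 5 $131, Delta→Slot 6 $63) loses 68.

Maximum total: $508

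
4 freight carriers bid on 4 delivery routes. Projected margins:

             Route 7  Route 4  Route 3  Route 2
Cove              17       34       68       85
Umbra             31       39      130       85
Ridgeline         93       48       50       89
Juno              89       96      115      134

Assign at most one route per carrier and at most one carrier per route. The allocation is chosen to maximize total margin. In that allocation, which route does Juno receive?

Optimal: Cove→Route 2 ($85k), Umbra→Route 3 ($130k), Ridgeline→Route 7 ($93k), Juno→Route 4 ($96k) — total 85+130+93+96 = $404k.
Max-entry greedy (repeatedly take the single best remaining cell) gives $391k, worse by 13.
Next-best assignment: Cove→Route 4, Umbra→Route 3, Ridgeline→Route 7, Juno→Route 2 = $391k.
Juno's own top route is Route 2 ($134k), but forcing Juno→Route 2 and reassigning the rest optimally gives only $391k — worse by 13.

Juno receives Route 4.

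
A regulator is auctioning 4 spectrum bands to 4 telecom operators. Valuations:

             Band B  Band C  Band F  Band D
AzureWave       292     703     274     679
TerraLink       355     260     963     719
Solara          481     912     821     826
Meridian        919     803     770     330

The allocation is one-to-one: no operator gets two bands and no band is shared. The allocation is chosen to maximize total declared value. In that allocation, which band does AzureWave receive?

Optimal: AzureWave→Band D ($679M), TerraLink→Band F ($963M), Solara→Band C ($912M), Meridian→Band B ($919M) — total 679+963+912+919 = $3473M.
Row-greedy (each operator in turn takes its best remaining band) gives $3411M, worse by 62.
AzureWave's own top band is Band C ($703M), but forcing AzureWave→Band C and reassigning the rest optimally gives only $3411M — worse by 62.

AzureWave receives Band D.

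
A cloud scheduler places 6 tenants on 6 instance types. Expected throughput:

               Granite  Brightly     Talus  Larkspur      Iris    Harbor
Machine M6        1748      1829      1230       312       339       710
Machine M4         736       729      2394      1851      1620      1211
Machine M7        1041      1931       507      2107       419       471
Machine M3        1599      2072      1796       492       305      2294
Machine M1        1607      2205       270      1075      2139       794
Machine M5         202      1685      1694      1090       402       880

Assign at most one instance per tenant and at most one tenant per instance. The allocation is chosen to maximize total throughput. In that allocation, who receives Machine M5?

Brightly receives Machine M5.

Treat this as an assignment problem: match each tenant to one instance.
Optimal: Granite→Machine M6 (1748 ops/s), Brightly→Machine M5 (1685 ops/s), Talus→Machine M4 (2394 ops/s), Larkspur→Machine M7 (2107 ops/s), Iris→Machine M1 (2139 ops/s), Harbor→Machine M3 (2294 ops/s) — total 1748+1685+2394+2107+2139+2294 = 12367 ops/s.
Next-best assignment: Granite→Machine M6, Brightly→Machine M1, Talus→Machine M5, Larkspur→Machine M7, Iris→Machine M4, Harbor→Machine M3 = 11668 ops/s.
Checked against all permutations: 12367 ops/s is optimal.
Brightly's own top instance is Machine M1 (2205 ops/s), but forcing Brightly→Machine M1 and reassigning the rest optimally gives only 11668 ops/s — worse by 699.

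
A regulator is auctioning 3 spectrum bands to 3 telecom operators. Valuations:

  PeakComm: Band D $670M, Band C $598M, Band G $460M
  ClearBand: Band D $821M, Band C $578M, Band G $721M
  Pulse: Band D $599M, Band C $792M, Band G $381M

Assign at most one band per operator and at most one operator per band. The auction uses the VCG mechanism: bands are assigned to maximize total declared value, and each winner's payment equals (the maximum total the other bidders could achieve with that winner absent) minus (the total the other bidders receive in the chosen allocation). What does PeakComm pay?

Efficient allocation: PeakComm→Band D ($670M), ClearBand→Band G ($721M), Pulse→Band C ($792M); total welfare W = $2183M.
PeakComm receives Band D at value $670M, so the others get W − 670 = $1513M.
Without PeakComm: best allocation of the remaining 2 bidders over all 3 bands is ClearBand→Band D ($821M), Pulse→Band C ($792M), total $1613M.
VCG payment = (others' best without PeakComm) − (others' welfare with PeakComm) = 1613 − 1513 = $100M.

PeakComm pays $100M.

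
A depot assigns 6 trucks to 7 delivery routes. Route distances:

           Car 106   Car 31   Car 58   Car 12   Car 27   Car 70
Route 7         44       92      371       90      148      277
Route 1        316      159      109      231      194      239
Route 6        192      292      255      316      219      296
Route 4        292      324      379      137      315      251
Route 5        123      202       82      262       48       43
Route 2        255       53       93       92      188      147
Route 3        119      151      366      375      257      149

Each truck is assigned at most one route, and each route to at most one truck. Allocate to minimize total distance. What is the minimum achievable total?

Minimum total: 540 km

Optimal: Car 106→Route 7 (44 km), Car 31→Route 2 (53 km), Car 58→Route 1 (109 km), Car 12→Route 4 (137 km), Car 27→Route 5 (48 km), Car 70→Route 3 (149 km) — total 44+53+109+137+48+149 = 540 km.
Column-greedy (each route in turn goes to its cheapest remaining truck) gives 605 km, worse by 65.
Next-best assignment: Car 106→Route 7, Car 31→Route 2, Car 58→Route 1, Car 12→Route 4, Car 27→Route 6, Car 70→Route 5 = 605 km.
Checked against all permutations: 540 km is optimal.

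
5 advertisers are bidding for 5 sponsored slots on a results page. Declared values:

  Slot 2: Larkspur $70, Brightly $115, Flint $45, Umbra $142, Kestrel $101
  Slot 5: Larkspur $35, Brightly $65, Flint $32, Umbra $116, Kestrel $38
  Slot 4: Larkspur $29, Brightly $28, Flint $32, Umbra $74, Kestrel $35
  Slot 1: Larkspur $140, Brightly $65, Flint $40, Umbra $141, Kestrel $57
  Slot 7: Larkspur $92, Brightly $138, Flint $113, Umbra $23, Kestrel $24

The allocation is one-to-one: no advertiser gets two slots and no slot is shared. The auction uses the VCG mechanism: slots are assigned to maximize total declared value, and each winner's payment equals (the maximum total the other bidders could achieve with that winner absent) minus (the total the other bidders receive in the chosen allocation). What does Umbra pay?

Efficient allocation: Larkspur→Slot 1 ($140), Brightly→Slot 7 ($138), Flint→Slot 4 ($32), Umbra→Slot 5 ($116), Kestrel→Slot 2 ($101); total welfare W = $527.
Umbra receives Slot 5 at value $116, so the others get W − 116 = $411.
Without Umbra: best allocation of the remaining 4 bidders over all 5 slots is Larkspur→Slot 1 ($140), Brightly→Slot 5 ($65), Flint→Slot 7 ($113), Kestrel→Slot 2 ($101), total $419.
VCG payment = (others' best without Umbra) − (others' welfare with Umbra) = 419 − 411 = $8.

Umbra pays $8.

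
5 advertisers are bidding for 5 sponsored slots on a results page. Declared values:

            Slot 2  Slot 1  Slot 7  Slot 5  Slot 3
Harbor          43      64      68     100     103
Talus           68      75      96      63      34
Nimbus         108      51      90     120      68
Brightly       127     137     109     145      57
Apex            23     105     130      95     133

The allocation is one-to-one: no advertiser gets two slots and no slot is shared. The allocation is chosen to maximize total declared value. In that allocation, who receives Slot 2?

Nimbus receives Slot 2.

Optimal: Harbor→Slot 5 ($100), Talus→Slot 7 ($96), Nimbus→Slot 2 ($108), Brightly→Slot 1 ($137), Apex→Slot 3 ($133) — total 100+96+108+137+133 = $574.
Row-greedy (each advertiser in turn takes its best remaining slot) gives $479, worse by 95.
Next-best assignment: Harbor→Slot 3, Talus→Slot 1, Nimbus→Slot 2, Brightly→Slot 5, Apex→Slot 7 = $561.
Swapping Brightly↔Nimbus (Brightly→Slot 2 $127, Nimbus→Slot 1 $51) loses 67.
No other one-to-one assignment exceeds $574.
Nimbus's own top slot is Slot 5 ($120), but forcing Nimbus→Slot 5 and reassigning the rest optimally gives only $558 — worse by 16.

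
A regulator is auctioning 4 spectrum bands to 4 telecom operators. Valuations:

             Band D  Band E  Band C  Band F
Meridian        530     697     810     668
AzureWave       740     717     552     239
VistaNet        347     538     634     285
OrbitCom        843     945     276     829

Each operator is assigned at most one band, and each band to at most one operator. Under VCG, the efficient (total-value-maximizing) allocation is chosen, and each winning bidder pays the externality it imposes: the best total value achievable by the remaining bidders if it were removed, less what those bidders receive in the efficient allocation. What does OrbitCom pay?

OrbitCom pays $46M.

Efficient allocation: Meridian→Band F ($668M), AzureWave→Band D ($740M), VistaNet→Band C ($634M), OrbitCom→Band E ($945M); total welfare W = $2987M.
OrbitCom receives Band E at value $945M, so the others get W − 945 = $2042M.
Without OrbitCom: best allocation of the remaining 3 bidders over all 4 bands is Meridian→Band C ($810M), AzureWave→Band D ($740M), VistaNet→Band E ($538M), total $2088M.
VCG payment = (others' best without OrbitCom) − (others' welfare with OrbitCom) = 2088 − 2042 = $46M.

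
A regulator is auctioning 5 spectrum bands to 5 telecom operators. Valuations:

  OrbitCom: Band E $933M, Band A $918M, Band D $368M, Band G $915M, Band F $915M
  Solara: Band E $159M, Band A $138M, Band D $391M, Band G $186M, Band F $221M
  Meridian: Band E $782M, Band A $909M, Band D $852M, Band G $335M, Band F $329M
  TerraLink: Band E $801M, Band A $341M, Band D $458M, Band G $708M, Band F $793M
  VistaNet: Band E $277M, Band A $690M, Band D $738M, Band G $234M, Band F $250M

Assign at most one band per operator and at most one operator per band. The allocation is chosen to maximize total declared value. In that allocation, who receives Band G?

OrbitCom receives Band G.

Optimal: OrbitCom→Band G ($915M), Solara→Band F ($221M), Meridian→Band A ($909M), TerraLink→Band E ($801M), VistaNet→Band D ($738M) — total 915+221+909+801+738 = $3584M.
Max-entry greedy (repeatedly take the single best remaining cell) gives $3559M, worse by 25.
Next-best assignment: OrbitCom→Band G, Solara→Band D, Meridian→Band E, TerraLink→Band F, VistaNet→Band A = $3571M.
Swapping TerraLink↔Solara (TerraLink→Band F $793M, Solara→Band E $159M) loses 70.
No other one-to-one assignment exceeds $3584M.
OrbitCom's own top band is Band E ($933M), but forcing OrbitCom→Band E and reassigning the rest optimally gives only $3559M — worse by 25.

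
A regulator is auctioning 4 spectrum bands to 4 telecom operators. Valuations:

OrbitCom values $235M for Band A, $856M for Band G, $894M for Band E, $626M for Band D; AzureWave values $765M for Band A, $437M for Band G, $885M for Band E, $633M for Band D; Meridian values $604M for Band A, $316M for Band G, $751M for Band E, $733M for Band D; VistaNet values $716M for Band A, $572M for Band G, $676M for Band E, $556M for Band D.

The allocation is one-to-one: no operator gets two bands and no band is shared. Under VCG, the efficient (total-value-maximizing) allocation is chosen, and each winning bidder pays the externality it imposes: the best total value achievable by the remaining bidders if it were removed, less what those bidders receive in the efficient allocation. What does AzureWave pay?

Efficient allocation: OrbitCom→Band G ($856M), AzureWave→Band E ($885M), Meridian→Band D ($733M), VistaNet→Band A ($716M); total welfare W = $3190M.
AzureWave receives Band E at value $885M, so the others get W − 885 = $2305M.
Without AzureWave: best allocation of the remaining 3 bidders over all 4 bands is OrbitCom→Band E ($894M), Meridian→Band D ($733M), VistaNet→Band A ($716M), total $2343M.
VCG payment = (others' best without AzureWave) − (others' welfare with AzureWave) = 2343 − 2305 = $38M.

AzureWave pays $38M.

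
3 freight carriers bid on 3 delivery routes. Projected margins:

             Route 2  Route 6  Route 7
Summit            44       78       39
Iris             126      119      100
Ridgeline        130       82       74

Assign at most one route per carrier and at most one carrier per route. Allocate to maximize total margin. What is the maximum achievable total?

This is the linear assignment problem.
Optimal: Summit→Route 6 ($78k), Iris→Route 7 ($100k), Ridgeline→Route 2 ($130k) — total 78+100+130 = $308k.
Max-entry greedy (repeatedly take the single best remaining cell) gives $288k, worse by 20.
Next-best assignment: Summit→Route 7, Iris→Route 6, Ridgeline→Route 2 = $288k.
Swapping Summit↔Ridgeline (Summit→Route 2 $44k, Ridgeline→Route 6 $82k) loses 82.
Every other assignment is strictly worse.

Maximum total: $308k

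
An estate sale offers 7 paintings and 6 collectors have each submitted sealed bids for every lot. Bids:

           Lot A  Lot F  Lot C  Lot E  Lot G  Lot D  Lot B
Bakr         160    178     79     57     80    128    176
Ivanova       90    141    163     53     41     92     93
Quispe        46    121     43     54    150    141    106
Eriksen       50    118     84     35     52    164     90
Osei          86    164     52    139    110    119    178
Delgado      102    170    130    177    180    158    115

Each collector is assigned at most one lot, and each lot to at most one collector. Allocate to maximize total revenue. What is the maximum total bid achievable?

Maximum total: $1010

Treat this as an assignment problem: match each collector to one lot.
Optimal: Bakr→Lot F ($178), Ivanova→Lot C ($163), Quispe→Lot G ($150), Eriksen→Lot D ($164), Osei→Lot B ($178), Delgado→Lot E ($177) — total 178+163+150+164+178+177 = $1010.
Max-entry greedy (repeatedly take the single best remaining cell) gives $917, worse by 93.
Swapping Quispe↔Eriksen (Quispe→Lot D $141, Eriksen→Lot G $52) loses 121.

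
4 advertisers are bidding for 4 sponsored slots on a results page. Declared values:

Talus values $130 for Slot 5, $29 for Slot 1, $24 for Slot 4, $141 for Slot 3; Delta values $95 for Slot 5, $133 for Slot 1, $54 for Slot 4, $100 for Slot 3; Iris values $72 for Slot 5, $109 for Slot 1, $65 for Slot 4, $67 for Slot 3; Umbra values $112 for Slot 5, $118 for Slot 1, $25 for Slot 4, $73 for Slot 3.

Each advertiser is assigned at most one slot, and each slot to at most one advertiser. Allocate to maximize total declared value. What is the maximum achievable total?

Max total: $451

Optimal: Talus→Slot 3 ($141), Delta→Slot 1 ($133), Iris→Slot 4 ($65), Umbra→Slot 5 ($112) — total 141+133+65+112 = $451.
Column-greedy (each slot in turn goes to its best remaining advertiser) gives $401, worse by 50.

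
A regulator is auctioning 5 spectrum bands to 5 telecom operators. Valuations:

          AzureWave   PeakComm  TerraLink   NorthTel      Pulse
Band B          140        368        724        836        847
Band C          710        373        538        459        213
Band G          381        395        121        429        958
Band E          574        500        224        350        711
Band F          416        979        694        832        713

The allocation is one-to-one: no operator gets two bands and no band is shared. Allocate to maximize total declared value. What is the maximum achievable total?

Optimal: AzureWave→Band E ($574M), PeakComm→Band F ($979M), TerraLink→Band C ($538M), NorthTel→Band B ($836M), Pulse→Band G ($958M) — total 574+979+538+836+958 = $3885M.
Max-entry greedy (repeatedly take the single best remaining cell) gives $3707M, worse by 178.
Swapping NorthTel↔AzureWave (NorthTel→Band E $350M, AzureWave→Band B $140M) loses 920.

Maximum total: $3885M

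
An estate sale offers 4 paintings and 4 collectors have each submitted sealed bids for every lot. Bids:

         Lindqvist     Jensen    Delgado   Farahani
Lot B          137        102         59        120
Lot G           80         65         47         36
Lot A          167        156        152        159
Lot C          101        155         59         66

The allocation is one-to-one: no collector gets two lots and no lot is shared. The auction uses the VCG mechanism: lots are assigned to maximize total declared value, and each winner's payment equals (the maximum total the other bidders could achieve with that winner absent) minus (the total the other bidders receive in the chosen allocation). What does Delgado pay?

Efficient allocation: Lindqvist→Lot G ($80), Jensen→Lot C ($155), Delgado→Lot A ($152), Farahani→Lot B ($120); total welfare W = $507.
Delgado receives Lot A at value $152, so the others get W − 152 = $355.
Without Delgado: best allocation of the remaining 3 bidders over all 4 lots is Lindqvist→Lot B ($137), Jensen→Lot C ($155), Farahani→Lot A ($159), total $451.
VCG payment = (others' best without Delgado) − (others' welfare with Delgado) = 451 − 355 = $96.

Delgado pays $96.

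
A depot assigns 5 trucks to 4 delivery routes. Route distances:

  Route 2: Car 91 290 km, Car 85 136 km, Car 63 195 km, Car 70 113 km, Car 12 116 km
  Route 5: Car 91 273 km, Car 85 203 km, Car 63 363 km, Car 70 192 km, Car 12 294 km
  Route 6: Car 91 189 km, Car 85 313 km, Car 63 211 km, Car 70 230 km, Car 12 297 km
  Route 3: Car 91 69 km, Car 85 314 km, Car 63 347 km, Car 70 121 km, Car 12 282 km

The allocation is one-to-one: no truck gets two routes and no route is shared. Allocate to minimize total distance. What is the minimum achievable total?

This is a one-to-one assignment (minimum-cost bipartite matching).
Optimal: Car 12→Route 2 (116 km), Car 70→Route 5 (192 km), Car 63→Route 6 (211 km), Car 91→Route 3 (69 km) — total 116+192+211+69 = 588 km.
Min-entry greedy (repeatedly take the single cheapest remaining cell) gives 596 km, worse by 8.
Next-best assignment: Car 70→Route 2, Car 85→Route 5, Car 63→Route 6, Car 91→Route 3 = 596 km.
Checked against all permutations: 588 km is optimal.

Minimum total: 588 km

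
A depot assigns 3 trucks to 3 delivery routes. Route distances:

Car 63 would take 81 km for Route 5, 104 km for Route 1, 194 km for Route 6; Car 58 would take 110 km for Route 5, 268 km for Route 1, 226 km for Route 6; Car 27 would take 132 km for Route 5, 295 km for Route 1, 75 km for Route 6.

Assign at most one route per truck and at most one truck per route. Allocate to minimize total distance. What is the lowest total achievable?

Min total: 289 km

Optimal: Car 63→Route 1 (104 km), Car 58→Route 5 (110 km), Car 27→Route 6 (75 km) — total 104+110+75 = 289 km.
Row-greedy (each truck in turn takes its cheapest remaining route) gives 602 km, worse by 313.
Next-best assignment: Car 63→Route 5, Car 58→Route 1, Car 27→Route 6 = 424 km.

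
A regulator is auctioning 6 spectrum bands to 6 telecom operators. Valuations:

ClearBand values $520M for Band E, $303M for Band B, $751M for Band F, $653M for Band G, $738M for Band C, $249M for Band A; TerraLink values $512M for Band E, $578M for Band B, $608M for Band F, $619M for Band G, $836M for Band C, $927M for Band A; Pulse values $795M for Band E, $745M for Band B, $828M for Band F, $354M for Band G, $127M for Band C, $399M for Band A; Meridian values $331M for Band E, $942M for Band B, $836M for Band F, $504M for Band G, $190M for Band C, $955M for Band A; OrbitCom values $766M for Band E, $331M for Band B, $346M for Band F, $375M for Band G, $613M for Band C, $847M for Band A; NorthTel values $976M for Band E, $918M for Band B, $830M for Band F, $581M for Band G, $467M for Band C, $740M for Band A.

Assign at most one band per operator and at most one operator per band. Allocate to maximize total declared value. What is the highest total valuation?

Optimal: ClearBand→Band G ($653M), TerraLink→Band C ($836M), Pulse→Band F ($828M), Meridian→Band B ($942M), OrbitCom→Band A ($847M), NorthTel→Band E ($976M) — total 653+836+828+942+847+976 = $5082M.
Row-greedy (each operator in turn takes its best remaining band) gives $4609M, worse by 473.

Maximum total: $5082M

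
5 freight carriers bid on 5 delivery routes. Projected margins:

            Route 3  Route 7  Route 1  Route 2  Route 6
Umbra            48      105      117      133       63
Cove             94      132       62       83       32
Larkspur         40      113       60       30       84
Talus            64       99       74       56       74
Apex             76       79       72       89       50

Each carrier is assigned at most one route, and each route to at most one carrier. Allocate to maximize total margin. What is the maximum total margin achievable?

Optimal: Umbra→Route 2 ($133k), Cove→Route 7 ($132k), Larkspur→Route 6 ($84k), Talus→Route 1 ($74k), Apex→Route 3 ($76k) — total 133+132+84+74+76 = $499k.
Column-greedy (each route in turn goes to its best remaining carrier) gives $487k, worse by 12.
Next-best assignment: Umbra→Route 1, Cove→Route 3, Larkspur→Route 7, Talus→Route 6, Apex→Route 2 = $487k.
Swapping Apex↔Cove (Apex→Route 7 $79k, Cove→Route 3 $94k) loses 35.
No other one-to-one assignment exceeds $499k.

Maximum total: $499k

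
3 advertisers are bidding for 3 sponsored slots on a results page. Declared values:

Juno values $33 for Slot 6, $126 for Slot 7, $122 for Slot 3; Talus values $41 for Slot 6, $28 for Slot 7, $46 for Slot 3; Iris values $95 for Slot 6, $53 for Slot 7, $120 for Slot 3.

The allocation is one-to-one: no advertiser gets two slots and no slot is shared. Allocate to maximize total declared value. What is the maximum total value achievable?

Optimal: Juno→Slot 7 ($126), Talus→Slot 6 ($41), Iris→Slot 3 ($120) — total 126+41+120 = $287.
Row-greedy (each advertiser in turn takes its best remaining slot) gives $267, worse by 20.
Checked against all permutations: $287 is optimal.

Maximum total: $287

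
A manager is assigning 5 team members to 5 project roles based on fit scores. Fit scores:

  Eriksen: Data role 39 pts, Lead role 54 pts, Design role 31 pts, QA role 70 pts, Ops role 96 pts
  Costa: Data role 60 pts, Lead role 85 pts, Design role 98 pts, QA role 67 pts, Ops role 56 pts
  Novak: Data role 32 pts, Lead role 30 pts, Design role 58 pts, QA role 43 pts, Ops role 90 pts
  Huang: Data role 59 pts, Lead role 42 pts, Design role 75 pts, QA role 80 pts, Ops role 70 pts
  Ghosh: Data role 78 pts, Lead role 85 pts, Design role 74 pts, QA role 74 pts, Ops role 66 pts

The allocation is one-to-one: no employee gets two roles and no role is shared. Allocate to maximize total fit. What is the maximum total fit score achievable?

Maximum total: 402 pts

Optimal: Eriksen→QA role (70 pts), Costa→Design role (98 pts), Novak→Ops role (90 pts), Huang→Data role (59 pts), Ghosh→Lead role (85 pts) — total 70+98+90+59+85 = 402 pts.
Row-greedy (each employee in turn takes its best remaining role) gives 381 pts, worse by 21.
Every other assignment is strictly worse.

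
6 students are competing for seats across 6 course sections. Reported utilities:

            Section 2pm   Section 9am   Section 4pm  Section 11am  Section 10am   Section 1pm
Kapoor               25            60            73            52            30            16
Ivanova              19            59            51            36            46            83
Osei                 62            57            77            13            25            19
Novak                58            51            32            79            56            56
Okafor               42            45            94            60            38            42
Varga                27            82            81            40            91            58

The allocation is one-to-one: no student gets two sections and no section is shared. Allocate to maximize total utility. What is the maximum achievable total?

Optimal: Kapoor→Section 9am (60 points), Ivanova→Section 1pm (83 points), Osei→Section 2pm (62 points), Novak→Section 11am (79 points), Okafor→Section 4pm (94 points), Varga→Section 10am (91 points) — total 60+83+62+79+94+91 = 469 points.
Column-greedy (each section in turn goes to its best remaining student) gives 379 points, worse by 90.
Swapping Ivanova↔Novak (Ivanova→Section 11am 36 points, Novak→Section 1pm 56 points) loses 70.

Maximum total: 469 points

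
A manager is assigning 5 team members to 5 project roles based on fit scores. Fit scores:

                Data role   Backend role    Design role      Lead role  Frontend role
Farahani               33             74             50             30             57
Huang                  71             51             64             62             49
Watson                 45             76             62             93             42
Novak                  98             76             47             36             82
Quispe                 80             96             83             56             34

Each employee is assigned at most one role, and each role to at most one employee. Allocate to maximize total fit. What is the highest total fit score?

Max total: 408 pts

Optimal: Farahani→Frontend role (57 pts), Huang→Design role (64 pts), Watson→Lead role (93 pts), Novak→Data role (98 pts), Quispe→Backend role (96 pts) — total 57+64+93+98+96 = 408 pts.
Row-greedy (each employee in turn takes its best remaining role) gives 403 pts, worse by 5.
No other one-to-one assignment exceeds 408 pts.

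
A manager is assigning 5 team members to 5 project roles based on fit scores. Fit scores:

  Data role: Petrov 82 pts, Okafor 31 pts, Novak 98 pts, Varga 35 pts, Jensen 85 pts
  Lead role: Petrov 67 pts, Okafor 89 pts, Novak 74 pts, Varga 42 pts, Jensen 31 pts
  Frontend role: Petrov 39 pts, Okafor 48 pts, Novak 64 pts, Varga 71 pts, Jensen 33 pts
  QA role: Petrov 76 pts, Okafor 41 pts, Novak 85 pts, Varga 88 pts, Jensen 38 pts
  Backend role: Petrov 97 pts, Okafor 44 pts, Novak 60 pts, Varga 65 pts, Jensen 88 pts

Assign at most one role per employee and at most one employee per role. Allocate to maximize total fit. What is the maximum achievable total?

Maximum total: 427 pts

This is a one-to-one assignment (maximum-weight bipartite matching).
Optimal: Petrov→Backend role (97 pts), Okafor→Lead role (89 pts), Novak→QA role (85 pts), Varga→Frontend role (71 pts), Jensen→Data role (85 pts) — total 97+89+85+71+85 = 427 pts.
Row-greedy (each employee in turn takes its best remaining role) gives 405 pts, worse by 22.
Next-best assignment: Petrov→Backend role, Okafor→Lead role, Novak→Frontend role, Varga→QA role, Jensen→Data role = 423 pts.
No other one-to-one assignment exceeds 427 pts.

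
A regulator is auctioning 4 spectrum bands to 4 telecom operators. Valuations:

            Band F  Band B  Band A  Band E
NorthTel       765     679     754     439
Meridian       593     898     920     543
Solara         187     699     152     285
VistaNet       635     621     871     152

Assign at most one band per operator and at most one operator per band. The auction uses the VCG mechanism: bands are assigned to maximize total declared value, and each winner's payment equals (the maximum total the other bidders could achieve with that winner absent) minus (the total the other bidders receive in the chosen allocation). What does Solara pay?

Efficient allocation: NorthTel→Band F ($765M), Meridian→Band E ($543M), Solara→Band B ($699M), VistaNet→Band A ($871M); total welfare W = $2878M.
Solara receives Band B at value $699M, so the others get W − 699 = $2179M.
Without Solara: best allocation of the remaining 3 bidders over all 4 bands is NorthTel→Band F ($765M), Meridian→Band B ($898M), VistaNet→Band A ($871M), total $2534M.
VCG payment = (others' best without Solara) − (others' welfare with Solara) = 2534 − 2179 = $355M.

Solara pays $355M.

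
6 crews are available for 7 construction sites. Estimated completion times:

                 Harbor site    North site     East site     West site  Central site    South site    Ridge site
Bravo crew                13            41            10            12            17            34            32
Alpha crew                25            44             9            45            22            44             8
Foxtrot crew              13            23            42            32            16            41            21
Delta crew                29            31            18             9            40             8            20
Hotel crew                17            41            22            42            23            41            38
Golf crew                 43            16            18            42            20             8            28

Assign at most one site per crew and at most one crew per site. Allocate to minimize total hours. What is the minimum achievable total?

Treat this as an assignment problem: match each crew to one site.
Optimal: Bravo crew→East site (10 hours), Alpha crew→Ridge site (8 hours), Foxtrot crew→Central site (16 hours), Delta crew→West site (9 hours), Hotel crew→Harbor site (17 hours), Golf crew→South site (8 hours) — total 10+8+16+9+17+8 = 68 hours.
Min-entry greedy (repeatedly take the single cheapest remaining cell) gives 78 hours, worse by 10.
Next-best assignment: Bravo crew→East site, Alpha crew→Ridge site, Foxtrot crew→Harbor site, Delta crew→West site, Hotel crew→Central site, Golf crew→South site = 71 hours.

Minimum total: 68 hours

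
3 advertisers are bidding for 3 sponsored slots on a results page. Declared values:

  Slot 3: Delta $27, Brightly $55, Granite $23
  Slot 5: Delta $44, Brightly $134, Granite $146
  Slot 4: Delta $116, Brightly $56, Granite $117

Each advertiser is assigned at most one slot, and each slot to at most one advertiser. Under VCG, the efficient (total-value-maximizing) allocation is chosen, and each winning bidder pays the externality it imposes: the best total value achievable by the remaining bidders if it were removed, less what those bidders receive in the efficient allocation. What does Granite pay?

Granite pays $79.

Efficient allocation: Delta→Slot 4 ($116), Brightly→Slot 3 ($55), Granite→Slot 5 ($146); total welfare W = $317.
Granite receives Slot 5 at value $146, so the others get W − 146 = $171.
Without Granite: best allocation of the remaining 2 bidders over all 3 slots is Delta→Slot 4 ($116), Brightly→Slot 5 ($134), total $250.
VCG payment = (others' best without Granite) − (others' welfare with Granite) = 250 − 171 = $79.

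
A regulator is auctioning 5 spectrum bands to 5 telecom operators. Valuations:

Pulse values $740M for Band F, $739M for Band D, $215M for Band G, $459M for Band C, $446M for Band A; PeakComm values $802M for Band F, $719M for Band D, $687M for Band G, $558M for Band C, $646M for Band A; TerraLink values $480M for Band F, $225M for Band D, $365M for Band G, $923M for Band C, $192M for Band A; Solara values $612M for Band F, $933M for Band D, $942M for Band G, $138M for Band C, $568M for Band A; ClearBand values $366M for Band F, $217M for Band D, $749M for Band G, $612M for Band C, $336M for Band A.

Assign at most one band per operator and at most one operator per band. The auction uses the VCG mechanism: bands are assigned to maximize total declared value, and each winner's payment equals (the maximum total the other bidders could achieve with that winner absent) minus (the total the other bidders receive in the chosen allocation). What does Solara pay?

Efficient allocation: Pulse→Band F ($740M), PeakComm→Band A ($646M), TerraLink→Band C ($923M), Solara→Band D ($933M), ClearBand→Band G ($749M); total welfare W = $3991M.
Solara receives Band D at value $933M, so the others get W − 933 = $3058M.
Without Solara: best allocation of the remaining 4 bidders over all 5 bands is Pulse→Band D ($739M), PeakComm→Band F ($802M), TerraLink→Band C ($923M), ClearBand→Band G ($749M), total $3213M.
VCG payment = (others' best without Solara) − (others' welfare with Solara) = 3213 − 3058 = $155M.

Solara pays $155M.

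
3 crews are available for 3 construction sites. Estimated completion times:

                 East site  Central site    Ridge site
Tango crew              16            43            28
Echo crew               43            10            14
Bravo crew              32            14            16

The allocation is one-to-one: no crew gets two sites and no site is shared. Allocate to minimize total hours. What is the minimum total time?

Optimal: Tango crew→East site (16 hours), Echo crew→Central site (10 hours), Bravo crew→Ridge site (16 hours) — total 16+10+16 = 42 hours.

Minimum total: 42 hours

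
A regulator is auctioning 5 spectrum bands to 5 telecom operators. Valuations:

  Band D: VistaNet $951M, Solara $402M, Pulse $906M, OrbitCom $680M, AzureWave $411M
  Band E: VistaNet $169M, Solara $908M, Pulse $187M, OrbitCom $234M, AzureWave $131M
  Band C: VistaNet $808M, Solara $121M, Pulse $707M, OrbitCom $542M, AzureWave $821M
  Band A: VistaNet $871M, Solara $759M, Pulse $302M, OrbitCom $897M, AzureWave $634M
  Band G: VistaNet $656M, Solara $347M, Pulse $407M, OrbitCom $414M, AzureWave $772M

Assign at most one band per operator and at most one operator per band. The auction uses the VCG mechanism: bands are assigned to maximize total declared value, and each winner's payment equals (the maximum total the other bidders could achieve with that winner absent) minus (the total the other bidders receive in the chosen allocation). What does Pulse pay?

Pulse pays $192M.

Efficient allocation: VistaNet→Band C ($808M), Solara→Band E ($908M), Pulse→Band D ($906M), OrbitCom→Band A ($897M), AzureWave→Band G ($772M); total welfare W = $4291M.
Pulse receives Band D at value $906M, so the others get W − 906 = $3385M.
Without Pulse: best allocation of the remaining 4 bidders over all 5 bands is VistaNet→Band D ($951M), Solara→Band E ($908M), OrbitCom→Band A ($897M), AzureWave→Band C ($821M), total $3577M.
VCG payment = (others' best without Pulse) − (others' welfare with Pulse) = 3577 − 3385 = $192M.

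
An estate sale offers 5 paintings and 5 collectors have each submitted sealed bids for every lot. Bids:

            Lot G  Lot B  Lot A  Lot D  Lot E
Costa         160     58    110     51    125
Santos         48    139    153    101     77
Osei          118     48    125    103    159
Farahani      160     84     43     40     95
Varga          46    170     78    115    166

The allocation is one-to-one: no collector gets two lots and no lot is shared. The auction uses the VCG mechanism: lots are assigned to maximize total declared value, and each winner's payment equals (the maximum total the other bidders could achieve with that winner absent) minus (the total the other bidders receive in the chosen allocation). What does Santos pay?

Efficient allocation: Costa→Lot E ($125), Santos→Lot A ($153), Osei→Lot D ($103), Farahani→Lot G ($160), Varga→Lot B ($170); total welfare W = $711.
Santos receives Lot A at value $153, so the others get W − 153 = $558.
Without Santos: best allocation of the remaining 4 bidders over all 5 lots is Costa→Lot A ($110), Osei→Lot E ($159), Farahani→Lot G ($160), Varga→Lot B ($170), total $599.
VCG payment = (others' best without Santos) − (others' welfare with Santos) = 599 − 558 = $41.

Santos pays $41.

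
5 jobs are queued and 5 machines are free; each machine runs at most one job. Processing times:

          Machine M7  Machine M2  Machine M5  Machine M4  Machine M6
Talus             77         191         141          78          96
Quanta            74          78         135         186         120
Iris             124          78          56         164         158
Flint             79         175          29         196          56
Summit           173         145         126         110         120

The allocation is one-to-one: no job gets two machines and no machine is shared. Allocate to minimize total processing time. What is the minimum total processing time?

Optimal: Talus→Machine M7 (77 min), Quanta→Machine M2 (78 min), Iris→Machine M5 (56 min), Flint→Machine M6 (56 min), Summit→Machine M4 (110 min) — total 77+78+56+56+110 = 377 min.
Column-greedy (each machine in turn goes to its cheapest remaining job) gives 379 min, worse by 2.
No other one-to-one assignment undercuts 377 min.

Min total: 377 min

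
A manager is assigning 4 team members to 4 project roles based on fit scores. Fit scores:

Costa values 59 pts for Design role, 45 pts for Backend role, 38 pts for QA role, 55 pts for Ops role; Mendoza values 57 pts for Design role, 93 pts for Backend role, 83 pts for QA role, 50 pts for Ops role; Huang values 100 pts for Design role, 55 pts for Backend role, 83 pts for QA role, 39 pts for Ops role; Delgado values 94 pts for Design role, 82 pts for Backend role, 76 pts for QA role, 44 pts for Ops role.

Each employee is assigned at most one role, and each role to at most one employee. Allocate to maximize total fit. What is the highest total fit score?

Max total: 325 pts

Optimal: Costa→Ops role (55 pts), Mendoza→Backend role (93 pts), Huang→QA role (83 pts), Delgado→Design role (94 pts) — total 55+93+83+94 = 325 pts.
Column-greedy (each role in turn goes to its best remaining employee) gives 324 pts, worse by 1.
Next-best assignment: Costa→Ops role, Mendoza→Backend role, Huang→Design role, Delgado→QA role = 324 pts.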